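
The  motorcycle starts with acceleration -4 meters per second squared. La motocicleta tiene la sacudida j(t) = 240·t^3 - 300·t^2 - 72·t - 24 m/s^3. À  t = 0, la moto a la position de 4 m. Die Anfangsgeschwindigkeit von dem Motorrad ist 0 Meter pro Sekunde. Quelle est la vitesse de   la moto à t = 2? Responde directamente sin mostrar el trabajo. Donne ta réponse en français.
À t = 2, v = -168.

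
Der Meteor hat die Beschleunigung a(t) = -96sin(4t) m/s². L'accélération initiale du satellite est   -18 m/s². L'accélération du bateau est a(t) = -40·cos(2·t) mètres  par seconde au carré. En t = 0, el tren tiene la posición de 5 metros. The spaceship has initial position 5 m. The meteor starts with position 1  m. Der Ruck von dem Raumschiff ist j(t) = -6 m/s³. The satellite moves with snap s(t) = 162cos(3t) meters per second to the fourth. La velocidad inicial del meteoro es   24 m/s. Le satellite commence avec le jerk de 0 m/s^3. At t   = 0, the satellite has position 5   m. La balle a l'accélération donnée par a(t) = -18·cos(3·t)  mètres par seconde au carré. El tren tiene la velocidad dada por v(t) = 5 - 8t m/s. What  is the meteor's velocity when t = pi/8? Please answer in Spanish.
Para resolver esto, necesitamos tomar 1 integral de nuestra ecuación de la aceleración a(t) = -96·sin(4·t). Tomando ∫a(t)dt y aplicando v(0) = 24, encontramos v(t) = 24·cos(4·t). De la ecuación de la velocidad v(t) = 24·cos(4·t), sustituimos t = pi/8 para obtener v = 0.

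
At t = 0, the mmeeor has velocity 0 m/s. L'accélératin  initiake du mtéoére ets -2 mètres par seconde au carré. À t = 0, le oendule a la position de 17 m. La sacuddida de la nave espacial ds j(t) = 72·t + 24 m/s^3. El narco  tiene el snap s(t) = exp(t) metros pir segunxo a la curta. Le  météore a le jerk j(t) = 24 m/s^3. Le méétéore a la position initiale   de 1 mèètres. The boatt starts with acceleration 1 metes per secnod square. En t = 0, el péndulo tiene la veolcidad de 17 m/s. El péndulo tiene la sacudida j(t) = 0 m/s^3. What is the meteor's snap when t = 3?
We must differentiate our jerk equation j(t) = 24 1 time. The derivative of jerk gives snap: s(t) = 0. We have snap s(t) = 0. Substituting t = 3: s(3) = 0.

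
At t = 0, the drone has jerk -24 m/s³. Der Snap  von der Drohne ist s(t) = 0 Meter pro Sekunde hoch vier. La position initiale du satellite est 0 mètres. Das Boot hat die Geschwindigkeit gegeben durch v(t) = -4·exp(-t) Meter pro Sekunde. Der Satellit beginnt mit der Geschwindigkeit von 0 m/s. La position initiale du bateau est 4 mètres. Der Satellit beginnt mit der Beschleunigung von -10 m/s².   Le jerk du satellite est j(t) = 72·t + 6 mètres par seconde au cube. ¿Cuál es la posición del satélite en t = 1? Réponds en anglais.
To find the answer, we compute 3 integrals of j(t) = 72·t + 6. The antiderivative of jerk, with a(0) = -10, gives acceleration: a(t) = 36·t^2 + 6·t - 10. Integrating acceleration and using the initial condition v(0) = 0, we get v(t) = t·(12·t^2 + 3·t - 10). The integral of velocity is position. Using x(0) = 0, we get x(t) = 3·t^4 + t^3 - 5·t^2. Using x(t) = 3·t^4 + t^3 - 5·t^2 and substituting t = 1, we find x = -1.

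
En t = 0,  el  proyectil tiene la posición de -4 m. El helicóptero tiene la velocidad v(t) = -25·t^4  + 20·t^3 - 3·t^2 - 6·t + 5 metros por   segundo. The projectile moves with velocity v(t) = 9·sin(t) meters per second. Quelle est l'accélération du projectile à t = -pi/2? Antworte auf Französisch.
En partant de la vitesse v(t) = 9·sin(t), nous prenons 1 dérivée. La dérivée de la vitesse donne l'accélération: a(t) = 9·cos(t). De l'équation de l'accélération a(t) = 9·cos(t), nous substituons t = -pi/2 pour obtenir a = 0.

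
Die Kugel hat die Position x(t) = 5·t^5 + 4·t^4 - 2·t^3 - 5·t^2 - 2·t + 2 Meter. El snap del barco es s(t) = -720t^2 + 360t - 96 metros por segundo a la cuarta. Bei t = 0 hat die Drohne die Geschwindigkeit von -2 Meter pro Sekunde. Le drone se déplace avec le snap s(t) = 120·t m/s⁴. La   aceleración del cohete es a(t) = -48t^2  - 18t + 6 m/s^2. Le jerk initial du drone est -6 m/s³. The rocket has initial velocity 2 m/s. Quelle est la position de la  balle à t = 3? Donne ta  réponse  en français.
En utilisant x(t) = 5·t^5 + 4·t^4 - 2·t^3 - 5·t^2 - 2·t + 2 et en substituant t = 3, nous trouvons x = 1436.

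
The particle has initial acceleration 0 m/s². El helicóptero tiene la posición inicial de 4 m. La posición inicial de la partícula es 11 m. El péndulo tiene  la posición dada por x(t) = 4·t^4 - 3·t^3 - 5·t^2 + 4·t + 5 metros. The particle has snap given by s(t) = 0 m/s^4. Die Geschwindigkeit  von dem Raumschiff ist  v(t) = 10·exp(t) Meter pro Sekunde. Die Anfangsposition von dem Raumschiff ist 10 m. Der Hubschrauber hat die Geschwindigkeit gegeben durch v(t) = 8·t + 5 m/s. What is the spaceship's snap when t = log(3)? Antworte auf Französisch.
Pour résoudre ceci, nous devons prendre 3 dérivées de notre équation de la vitesse v(t) = 10·exp(t). La dérivée de la vitesse donne l'accélération: a(t) = 10·exp(t). En dérivant l'accélération, nous obtenons le jerk: j(t) = 10·exp(t). En dérivant le jerk, nous obtenons le snap: s(t) = 10·exp(t). Nous avons le snap s(t) = 10·exp(t). En substituant t = log(3): s(log(3)) = 30.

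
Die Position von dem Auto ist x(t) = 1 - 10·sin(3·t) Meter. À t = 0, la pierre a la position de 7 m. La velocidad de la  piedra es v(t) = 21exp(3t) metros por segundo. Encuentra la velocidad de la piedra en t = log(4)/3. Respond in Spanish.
Tenemos la velocidad v(t) = 21·exp(3·t). Sustituyendo t = log(4)/3: v(log(4)/3) = 84.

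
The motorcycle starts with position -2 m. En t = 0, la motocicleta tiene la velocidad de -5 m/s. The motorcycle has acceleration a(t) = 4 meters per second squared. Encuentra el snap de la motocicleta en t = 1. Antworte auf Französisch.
Nous devons dériver notre équation de l'accélération a(t) = 4 2 fois. En dérivant l'accélération, nous obtenons le jerk: j(t) = 0. La dérivée du jerk donne le snap: s(t) = 0. Nous avons le snap s(t) = 0. En substituant t = 1: s(1) = 0.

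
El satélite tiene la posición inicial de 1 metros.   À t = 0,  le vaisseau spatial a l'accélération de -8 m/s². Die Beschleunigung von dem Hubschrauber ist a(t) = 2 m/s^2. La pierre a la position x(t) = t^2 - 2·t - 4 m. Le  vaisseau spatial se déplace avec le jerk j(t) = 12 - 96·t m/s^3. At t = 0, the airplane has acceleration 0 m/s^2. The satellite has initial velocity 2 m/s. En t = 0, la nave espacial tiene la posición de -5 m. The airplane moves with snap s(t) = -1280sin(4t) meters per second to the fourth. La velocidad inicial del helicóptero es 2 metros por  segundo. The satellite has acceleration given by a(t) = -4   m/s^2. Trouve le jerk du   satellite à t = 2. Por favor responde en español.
Partiendo de la aceleración a(t) = -4, tomamos 1 derivada. Derivando la aceleración, obtenemos la sacudida: j(t) = 0. Tenemos la sacudida j(t) = 0. Sustituyendo t = 2: j(2) = 0.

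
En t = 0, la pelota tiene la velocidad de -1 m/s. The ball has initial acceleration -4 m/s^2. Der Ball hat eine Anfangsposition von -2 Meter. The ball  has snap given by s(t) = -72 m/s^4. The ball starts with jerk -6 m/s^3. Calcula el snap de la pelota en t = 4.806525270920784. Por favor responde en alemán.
Wir haben den Snap s(t) = -72. Durch Einsetzen von t = 4.806525270920784: s(4.806525270920784) = -72.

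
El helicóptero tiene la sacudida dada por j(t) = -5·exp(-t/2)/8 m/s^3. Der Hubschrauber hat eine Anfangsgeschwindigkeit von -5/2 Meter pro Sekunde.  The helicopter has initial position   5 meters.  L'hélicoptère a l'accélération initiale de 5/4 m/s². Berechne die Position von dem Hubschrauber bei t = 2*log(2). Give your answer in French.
Nous devons intégrer notre équation du jerk j(t) = -5·exp(-t/2)/8 3 fois. L'intégrale du jerk, avec a(0) = 5/4, donne l'accélération: a(t) = 5·exp(-t/2)/4. L'intégrale de l'accélération est la vitesse. En utilisant v(0) = -5/2, nous obtenons v(t) = -5·exp(-t/2)/2. L'intégrale de la vitesse est la position. En utilisant x(0) = 5, nous obtenons x(t) = 5·exp(-t/2). Nous avons la position x(t) = 5·exp(-t/2). En substituant t = 2*log(2): x(2*log(2)) = 5/2.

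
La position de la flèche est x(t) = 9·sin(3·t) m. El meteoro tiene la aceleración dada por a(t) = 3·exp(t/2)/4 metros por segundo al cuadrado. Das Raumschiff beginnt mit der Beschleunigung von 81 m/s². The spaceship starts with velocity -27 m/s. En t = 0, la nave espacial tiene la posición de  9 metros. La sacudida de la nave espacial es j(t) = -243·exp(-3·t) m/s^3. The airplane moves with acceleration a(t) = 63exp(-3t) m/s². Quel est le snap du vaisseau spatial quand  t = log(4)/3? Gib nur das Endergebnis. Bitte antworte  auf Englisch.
s(log(4)/3) = 729/4.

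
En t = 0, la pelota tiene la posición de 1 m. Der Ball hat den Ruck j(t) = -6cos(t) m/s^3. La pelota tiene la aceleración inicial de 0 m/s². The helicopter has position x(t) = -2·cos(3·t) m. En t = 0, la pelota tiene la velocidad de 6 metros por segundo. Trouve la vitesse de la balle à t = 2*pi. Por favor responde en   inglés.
To solve this, we need to take 2 antiderivatives of our jerk equation j(t) = -6·cos(t). Integrating jerk and using the initial condition a(0) = 0, we get a(t) = -6·sin(t). The antiderivative of acceleration, with v(0) = 6, gives velocity: v(t) = 6·cos(t). We have velocity v(t) = 6·cos(t). Substituting t = 2*pi: v(2*pi) = 6.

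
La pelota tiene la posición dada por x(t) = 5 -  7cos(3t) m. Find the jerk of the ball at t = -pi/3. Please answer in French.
Pour résoudre ceci, nous devons prendre 3 dérivées de notre équation de la position x(t) = 5 - 7·cos(3·t). La dérivée de la position donne la vitesse: v(t) = 21·sin(3·t). En dérivant la vitesse, nous obtenons l'accélération: a(t) = 63·cos(3·t). En dérivant l'accélération, nous obtenons le jerk: j(t) = -189·sin(3·t). De l'équation du jerk j(t) = -189·sin(3·t), nous substituons t = -pi/3 pour obtenir j = 0.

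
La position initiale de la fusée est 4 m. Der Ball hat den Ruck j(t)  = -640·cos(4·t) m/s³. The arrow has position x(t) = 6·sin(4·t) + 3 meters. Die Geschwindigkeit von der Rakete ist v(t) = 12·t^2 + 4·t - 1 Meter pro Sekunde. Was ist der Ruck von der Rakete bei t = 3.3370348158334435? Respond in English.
Starting from velocity v(t) = 12·t^2 + 4·t - 1, we take 2 derivatives. Differentiating velocity, we get acceleration: a(t) = 24·t + 4. The derivative of acceleration gives jerk: j(t) = 24. Using j(t) = 24 and substituting t = 3.3370348158334435, we find j = 24.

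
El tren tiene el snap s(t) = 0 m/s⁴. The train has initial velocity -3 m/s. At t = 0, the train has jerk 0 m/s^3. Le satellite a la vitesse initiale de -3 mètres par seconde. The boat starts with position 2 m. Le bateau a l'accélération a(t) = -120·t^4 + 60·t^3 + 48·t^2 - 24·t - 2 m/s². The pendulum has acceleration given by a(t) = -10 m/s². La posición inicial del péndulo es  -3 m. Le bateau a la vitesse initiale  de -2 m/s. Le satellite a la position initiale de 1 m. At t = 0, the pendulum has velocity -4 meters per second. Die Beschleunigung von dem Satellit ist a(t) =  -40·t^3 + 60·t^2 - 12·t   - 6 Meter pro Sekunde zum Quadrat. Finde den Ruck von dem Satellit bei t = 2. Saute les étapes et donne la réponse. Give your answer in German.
Bei t = 2, j = -252.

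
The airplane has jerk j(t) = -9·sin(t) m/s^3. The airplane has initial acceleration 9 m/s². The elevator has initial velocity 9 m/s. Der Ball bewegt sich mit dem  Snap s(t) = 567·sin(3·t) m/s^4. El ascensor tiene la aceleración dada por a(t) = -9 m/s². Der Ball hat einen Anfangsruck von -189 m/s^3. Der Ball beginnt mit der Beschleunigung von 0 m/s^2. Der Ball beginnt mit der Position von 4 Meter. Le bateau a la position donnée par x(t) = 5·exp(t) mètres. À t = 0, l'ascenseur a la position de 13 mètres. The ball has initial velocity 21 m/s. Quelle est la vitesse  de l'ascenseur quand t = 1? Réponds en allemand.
Wir müssen unsere Gleichung für die Beschleunigung a(t) = -9 1-mal integrieren. Die Stammfunktion von der Beschleunigung ist die Geschwindigkeit. Mit v(0) = 9 erhalten wir v(t) = 9 - 9·t. Aus der Gleichung für die Geschwindigkeit v(t) = 9 - 9·t, setzen wir t = 1 ein und erhalten v = 0.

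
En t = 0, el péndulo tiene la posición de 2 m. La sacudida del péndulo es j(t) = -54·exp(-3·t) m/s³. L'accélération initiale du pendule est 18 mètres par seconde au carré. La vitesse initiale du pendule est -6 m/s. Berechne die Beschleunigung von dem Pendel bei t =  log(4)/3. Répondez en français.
Nous devons intégrer notre équation du jerk j(t) = -54·exp(-3·t) 1 fois. En prenant ∫j(t)dt et en appliquant a(0) = 18, nous trouvons a(t) = 18·exp(-3·t). En utilisant a(t) = 18·exp(-3·t) et en substituant t = log(4)/3, nous trouvons a = 9/2.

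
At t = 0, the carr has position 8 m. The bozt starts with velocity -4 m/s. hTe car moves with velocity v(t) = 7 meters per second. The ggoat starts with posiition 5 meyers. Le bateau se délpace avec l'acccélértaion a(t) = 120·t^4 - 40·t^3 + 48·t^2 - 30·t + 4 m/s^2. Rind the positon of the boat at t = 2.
To find the answer, we compute 2 antiderivatives of a(t) = 120·t^4 - 40·t^3 + 48·t^2 - 30·t + 4. The antiderivative of acceleration is velocity. Using v(0) = -4, we get v(t) = 24·t^5 - 10·t^4 + 16·t^3 - 15·t^2 + 4·t - 4. The integral of velocity is position. Using x(0) = 5, we get x(t) = 4·t^6 - 2·t^5 + 4·t^4 - 5·t^3 + 2·t^2 - 4·t + 5. Using x(t) = 4·t^6 - 2·t^5 + 4·t^4 - 5·t^3 + 2·t^2 - 4·t + 5 and substituting t = 2, we find x = 221.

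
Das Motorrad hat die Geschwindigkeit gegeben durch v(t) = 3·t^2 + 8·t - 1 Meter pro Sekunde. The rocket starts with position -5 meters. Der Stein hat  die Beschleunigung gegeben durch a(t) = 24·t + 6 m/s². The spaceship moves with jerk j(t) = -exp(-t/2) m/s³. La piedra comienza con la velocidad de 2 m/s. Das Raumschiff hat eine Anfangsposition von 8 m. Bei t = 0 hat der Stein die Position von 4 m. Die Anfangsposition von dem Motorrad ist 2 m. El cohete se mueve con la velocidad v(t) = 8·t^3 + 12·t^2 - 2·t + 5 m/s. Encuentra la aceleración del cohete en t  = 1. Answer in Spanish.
Para resolver esto, necesitamos tomar 1 derivada de nuestra ecuación de la velocidad v(t) = 8·t^3 + 12·t^2 - 2·t + 5. Tomando d/dt de v(t), encontramos a(t) = 24·t^2 + 24·t - 2. Usando a(t) = 24·t^2 + 24·t - 2 y sustituyendo t = 1, encontramos a = 46.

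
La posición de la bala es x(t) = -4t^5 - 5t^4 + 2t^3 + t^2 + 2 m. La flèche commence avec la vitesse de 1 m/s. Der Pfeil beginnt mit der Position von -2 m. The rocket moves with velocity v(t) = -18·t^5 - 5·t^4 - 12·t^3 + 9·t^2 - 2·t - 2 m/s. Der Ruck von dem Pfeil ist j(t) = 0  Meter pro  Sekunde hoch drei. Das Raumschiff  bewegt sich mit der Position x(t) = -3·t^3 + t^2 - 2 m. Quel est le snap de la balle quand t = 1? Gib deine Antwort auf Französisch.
Pour résoudre ceci, nous devons prendre 4 dérivées de notre équation de la position x(t) = -4·t^5 - 5·t^4 + 2·t^3 + t^2 + 2. En dérivant la position, nous obtenons la vitesse: v(t) = -20·t^4 - 20·t^3 + 6·t^2 + 2·t. En dérivant la vitesse, nous obtenons l'accélération: a(t) = -80·t^3 - 60·t^2 + 12·t + 2. En prenant d/dt de a(t), nous trouvons j(t) = -240·t^2 - 120·t + 12. La dérivée du jerk donne le snap: s(t) = -480·t - 120. De l'équation du snap s(t) = -480·t - 120, nous substituons t = 1 pour obtenir s = -600.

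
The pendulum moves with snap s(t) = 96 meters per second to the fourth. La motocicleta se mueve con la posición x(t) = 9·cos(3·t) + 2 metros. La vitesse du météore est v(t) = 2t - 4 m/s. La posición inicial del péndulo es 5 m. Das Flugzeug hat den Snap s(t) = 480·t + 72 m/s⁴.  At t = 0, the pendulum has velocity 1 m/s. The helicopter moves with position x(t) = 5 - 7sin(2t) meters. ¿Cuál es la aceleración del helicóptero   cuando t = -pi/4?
Partiendo de la posición x(t) = 5 - 7·sin(2·t), tomamos 2 derivadas. La derivada de la posición da la velocidad: v(t) = -14·cos(2·t). Tomando d/dt de v(t), encontramos a(t) = 28·sin(2·t). Usando a(t) = 28·sin(2·t) y sustituyendo t = -pi/4, encontramos a = -28.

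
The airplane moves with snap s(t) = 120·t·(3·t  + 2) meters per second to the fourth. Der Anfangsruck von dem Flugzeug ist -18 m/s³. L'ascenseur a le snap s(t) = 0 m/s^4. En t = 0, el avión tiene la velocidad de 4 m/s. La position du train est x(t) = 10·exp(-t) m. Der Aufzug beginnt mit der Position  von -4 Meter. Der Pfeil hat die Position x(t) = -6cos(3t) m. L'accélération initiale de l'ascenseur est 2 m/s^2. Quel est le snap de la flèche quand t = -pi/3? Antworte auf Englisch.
We must differentiate our position equation x(t) = -6·cos(3·t) 4 times. Differentiating position, we get velocity: v(t) = 18·sin(3·t). Differentiating velocity, we get acceleration: a(t) = 54·cos(3·t). Taking d/dt of a(t), we find j(t) = -162·sin(3·t). Differentiating jerk, we get snap: s(t) = -486·cos(3·t). We have snap s(t) = -486·cos(3·t). Substituting t = -pi/3: s(-pi/3) = 486.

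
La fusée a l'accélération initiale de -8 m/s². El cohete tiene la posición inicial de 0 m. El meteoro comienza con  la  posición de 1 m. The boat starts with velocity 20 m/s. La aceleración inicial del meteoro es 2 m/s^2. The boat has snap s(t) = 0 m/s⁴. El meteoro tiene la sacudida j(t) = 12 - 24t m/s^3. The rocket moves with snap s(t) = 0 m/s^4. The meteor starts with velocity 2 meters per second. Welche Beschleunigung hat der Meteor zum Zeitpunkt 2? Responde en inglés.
We must find the antiderivative of our jerk equation j(t) = 12 - 24·t 1 time. Integrating jerk and using the initial condition a(0) = 2, we get a(t) = -12·t^2 + 12·t + 2. Using a(t) = -12·t^2 + 12·t + 2 and substituting t = 2, we find a = -22.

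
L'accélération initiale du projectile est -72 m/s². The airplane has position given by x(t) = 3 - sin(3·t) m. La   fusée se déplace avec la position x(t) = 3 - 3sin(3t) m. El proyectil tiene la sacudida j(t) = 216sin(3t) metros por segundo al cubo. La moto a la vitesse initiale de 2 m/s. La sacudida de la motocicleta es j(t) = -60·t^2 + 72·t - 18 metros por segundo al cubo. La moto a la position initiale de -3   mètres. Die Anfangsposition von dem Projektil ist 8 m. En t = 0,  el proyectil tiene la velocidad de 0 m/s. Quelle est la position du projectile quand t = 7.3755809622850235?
Nous devons trouver l'intégrale de notre équation du jerk j(t) = 216·sin(3·t) 3 fois. L'intégrale du jerk, avec a(0) = -72, donne l'accélération: a(t) = -72·cos(3·t). L'intégrale de l'accélération, avec v(0) = 0, donne la vitesse: v(t) = -24·sin(3·t). La primitive de la vitesse, avec x(0) = 8, donne la position: x(t) = 8·cos(3·t). De l'équation de la position x(t) = 8·cos(3·t), nous substituons t = 7.3755809622850235 pour obtenir x = -7.92656934090236.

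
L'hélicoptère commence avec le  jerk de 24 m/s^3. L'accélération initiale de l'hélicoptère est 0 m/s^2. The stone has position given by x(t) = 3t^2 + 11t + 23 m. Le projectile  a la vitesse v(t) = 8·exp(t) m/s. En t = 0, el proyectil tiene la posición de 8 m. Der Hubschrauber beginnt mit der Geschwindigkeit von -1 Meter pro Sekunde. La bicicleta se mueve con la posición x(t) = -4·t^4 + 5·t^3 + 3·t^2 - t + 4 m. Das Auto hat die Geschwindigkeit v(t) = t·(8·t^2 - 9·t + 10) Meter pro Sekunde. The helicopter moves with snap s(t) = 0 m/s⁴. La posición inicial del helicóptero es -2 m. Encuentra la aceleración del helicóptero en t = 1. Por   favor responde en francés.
Pour résoudre ceci, nous devons prendre 2 primitives de notre équation du snap s(t) = 0. En prenant ∫s(t)dt et en appliquant j(0) = 24, nous trouvons j(t) = 24. L'intégrale du jerk, avec a(0) = 0, donne l'accélération: a(t) = 24·t. En utilisant a(t) = 24·t et en substituant t = 1, nous trouvons a = 24.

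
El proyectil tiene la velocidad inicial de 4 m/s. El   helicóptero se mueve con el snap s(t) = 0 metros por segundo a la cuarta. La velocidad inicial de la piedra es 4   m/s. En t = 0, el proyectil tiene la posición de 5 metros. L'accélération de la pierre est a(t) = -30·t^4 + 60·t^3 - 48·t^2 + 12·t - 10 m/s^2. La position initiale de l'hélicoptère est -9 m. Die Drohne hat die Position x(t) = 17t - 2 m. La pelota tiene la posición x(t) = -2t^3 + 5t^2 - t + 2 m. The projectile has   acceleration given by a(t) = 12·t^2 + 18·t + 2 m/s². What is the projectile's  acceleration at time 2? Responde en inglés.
From the given acceleration equation a(t) = 12·t^2 + 18·t + 2, we substitute t = 2 to get a = 86.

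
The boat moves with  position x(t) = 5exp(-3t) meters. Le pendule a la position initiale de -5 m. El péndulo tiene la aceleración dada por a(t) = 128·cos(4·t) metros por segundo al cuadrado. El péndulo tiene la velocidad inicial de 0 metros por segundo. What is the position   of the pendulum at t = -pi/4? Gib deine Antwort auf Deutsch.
Ausgehend von der Beschleunigung a(t) = 128·cos(4·t), nehmen wir 2 Stammfunktionen. Die Stammfunktion von der Beschleunigung, mit v(0) = 0, ergibt die Geschwindigkeit: v(t) = 32·sin(4·t). Die Stammfunktion von der Geschwindigkeit ist die Position. Mit x(0) = -5 erhalten wir x(t) = 3 - 8·cos(4·t). Mit x(t) = 3 - 8·cos(4·t) und Einsetzen von t = -pi/4, finden wir x = 11.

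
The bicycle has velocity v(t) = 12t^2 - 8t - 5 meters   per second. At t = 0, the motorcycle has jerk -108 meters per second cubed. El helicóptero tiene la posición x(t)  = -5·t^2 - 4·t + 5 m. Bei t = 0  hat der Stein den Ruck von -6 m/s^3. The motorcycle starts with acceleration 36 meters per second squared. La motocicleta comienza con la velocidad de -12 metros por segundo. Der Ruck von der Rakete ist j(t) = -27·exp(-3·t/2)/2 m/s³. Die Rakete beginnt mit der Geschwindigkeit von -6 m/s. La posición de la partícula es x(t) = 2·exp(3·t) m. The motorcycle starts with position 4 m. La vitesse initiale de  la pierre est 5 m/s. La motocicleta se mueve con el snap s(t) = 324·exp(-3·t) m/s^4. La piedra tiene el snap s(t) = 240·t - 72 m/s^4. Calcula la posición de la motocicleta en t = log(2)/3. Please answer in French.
Pour résoudre ceci, nous devons prendre 4 intégrales de notre équation du snap s(t) = 324·exp(-3·t). La primitive du snap est le jerk. En utilisant j(0) = -108, nous obtenons j(t) = -108·exp(-3·t). En prenant ∫j(t)dt et en appliquant a(0) = 36, nous trouvons a(t) = 36·exp(-3·t). En prenant ∫a(t)dt et en appliquant v(0) = -12, nous trouvons v(t) = -12·exp(-3·t). La primitive de la vitesse, avec x(0) = 4, donne la position: x(t) = 4·exp(-3·t). De l'équation de la position x(t) = 4·exp(-3·t), nous substituons t = log(2)/3 pour obtenir x = 2.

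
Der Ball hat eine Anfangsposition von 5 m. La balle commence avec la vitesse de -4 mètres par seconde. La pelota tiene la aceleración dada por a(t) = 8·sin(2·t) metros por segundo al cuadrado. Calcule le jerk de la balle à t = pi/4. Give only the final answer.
À t = pi/4, j = 0.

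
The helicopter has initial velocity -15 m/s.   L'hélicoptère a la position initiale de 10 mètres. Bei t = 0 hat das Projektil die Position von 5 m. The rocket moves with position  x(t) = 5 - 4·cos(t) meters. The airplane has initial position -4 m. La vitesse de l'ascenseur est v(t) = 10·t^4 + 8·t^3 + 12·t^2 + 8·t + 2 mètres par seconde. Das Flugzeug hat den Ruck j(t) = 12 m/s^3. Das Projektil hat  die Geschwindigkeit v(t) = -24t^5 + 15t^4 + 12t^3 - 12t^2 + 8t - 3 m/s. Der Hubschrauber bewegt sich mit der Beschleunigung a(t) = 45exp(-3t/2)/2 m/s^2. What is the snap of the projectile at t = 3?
Starting from velocity v(t) = -24·t^5 + 15·t^4 + 12·t^3 - 12·t^2 + 8·t - 3, we take 3 derivatives. Taking d/dt of v(t), we find a(t) = -120·t^4 + 60·t^3 + 36·t^2 - 24·t + 8. The derivative of acceleration gives jerk: j(t) = -480·t^3 + 180·t^2 + 72·t - 24. Taking d/dt of j(t), we find s(t) = -1440·t^2 + 360·t + 72. From the given snap equation s(t) = -1440·t^2 + 360·t + 72, we substitute t = 3 to get s = -11808.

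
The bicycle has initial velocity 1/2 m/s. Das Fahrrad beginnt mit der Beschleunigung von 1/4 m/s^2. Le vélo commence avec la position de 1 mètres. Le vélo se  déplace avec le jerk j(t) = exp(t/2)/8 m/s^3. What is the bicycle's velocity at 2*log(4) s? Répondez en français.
Nous devons intégrer notre équation du jerk j(t) = exp(t/2)/8 2 fois. La primitive du jerk, avec a(0) = 1/4, donne l'accélération: a(t) = exp(t/2)/4. En prenant ∫a(t)dt et en appliquant v(0) = 1/2, nous trouvons v(t) = exp(t/2)/2. Nous avons la vitesse v(t) = exp(t/2)/2. En substituant t = 2*log(4): v(2*log(4)) = 2.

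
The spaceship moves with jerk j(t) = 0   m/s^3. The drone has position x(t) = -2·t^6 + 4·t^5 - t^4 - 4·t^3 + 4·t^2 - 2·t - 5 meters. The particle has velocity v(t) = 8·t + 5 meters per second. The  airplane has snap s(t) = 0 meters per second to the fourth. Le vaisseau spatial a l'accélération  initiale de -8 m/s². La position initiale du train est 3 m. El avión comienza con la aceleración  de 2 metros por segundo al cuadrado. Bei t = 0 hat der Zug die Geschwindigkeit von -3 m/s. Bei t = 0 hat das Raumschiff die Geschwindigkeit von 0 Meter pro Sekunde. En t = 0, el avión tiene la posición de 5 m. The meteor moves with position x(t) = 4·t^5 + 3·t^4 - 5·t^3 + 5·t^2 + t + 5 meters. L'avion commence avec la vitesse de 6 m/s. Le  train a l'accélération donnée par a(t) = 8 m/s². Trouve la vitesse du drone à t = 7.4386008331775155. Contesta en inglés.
Starting from position x(t) = -2·t^6 + 4·t^5 - t^4 - 4·t^3 + 4·t^2 - 2·t - 5, we take 1 derivative. Differentiating position, we get velocity: v(t) = -12·t^5 + 20·t^4 - 4·t^3 - 12·t^2 + 8·t - 2. From the given velocity equation v(t) = -12·t^5 + 20·t^4 - 4·t^3 - 12·t^2 + 8·t - 2, we substitute t = 7.4386008331775155 to get v = -214317.212399089.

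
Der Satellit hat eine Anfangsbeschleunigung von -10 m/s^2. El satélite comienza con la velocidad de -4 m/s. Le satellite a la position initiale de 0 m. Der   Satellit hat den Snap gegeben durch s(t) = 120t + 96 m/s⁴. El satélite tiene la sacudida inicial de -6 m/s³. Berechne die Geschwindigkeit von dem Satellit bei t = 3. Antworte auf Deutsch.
Wir müssen die Stammfunktion unserer Gleichung für den Snap s(t) = 120·t + 96 3-mal finden. Die Stammfunktion von dem Snap ist der Ruck. Mit j(0) = -6 erhalten wir j(t) = 60·t^2 + 96·t - 6. Mit ∫j(t)dt und Anwendung von a(0) = -10, finden wir a(t) = 20·t^3 + 48·t^2 - 6·t - 10. Mit ∫a(t)dt und Anwendung von v(0) = -4, finden wir v(t) = 5·t^4 + 16·t^3 - 3·t^2 - 10·t - 4. Wir haben die Geschwindigkeit v(t) = 5·t^4 + 16·t^3 - 3·t^2 - 10·t - 4. Durch Einsetzen von t = 3: v(3) = 776.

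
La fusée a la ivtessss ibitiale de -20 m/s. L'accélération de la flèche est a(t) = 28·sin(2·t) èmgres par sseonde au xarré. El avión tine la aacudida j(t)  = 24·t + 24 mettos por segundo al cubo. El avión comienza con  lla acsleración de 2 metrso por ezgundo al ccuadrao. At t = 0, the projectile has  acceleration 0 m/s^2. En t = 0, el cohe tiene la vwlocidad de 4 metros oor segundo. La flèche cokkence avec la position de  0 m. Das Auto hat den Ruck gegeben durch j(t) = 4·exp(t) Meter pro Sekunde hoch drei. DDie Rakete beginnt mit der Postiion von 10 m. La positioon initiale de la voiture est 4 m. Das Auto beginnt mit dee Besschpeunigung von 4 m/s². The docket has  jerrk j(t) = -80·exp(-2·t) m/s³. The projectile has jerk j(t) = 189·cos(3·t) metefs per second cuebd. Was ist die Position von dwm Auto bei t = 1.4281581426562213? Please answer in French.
Nous devons trouver l'intégrale de notre équation du jerk j(t) = 4·exp(t) 3 fois. En intégrant le jerk et en utilisant la condition initiale a(0) = 4, nous obtenons a(t) = 4·exp(t). En intégrant l'accélération et en utilisant la condition initiale v(0) = 4, nous obtenons v(t) = 4·exp(t). La primitive de la vitesse est la position. En utilisant x(0) = 4, nous obtenons x(t) = 4·exp(t). En utilisant x(t) = 4·exp(t) et en substituant t = 1.4281581426562213, nous trouvons x = 16.6840388310777.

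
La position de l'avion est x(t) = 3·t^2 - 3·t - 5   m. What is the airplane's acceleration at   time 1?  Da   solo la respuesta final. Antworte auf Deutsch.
a(1) = 6.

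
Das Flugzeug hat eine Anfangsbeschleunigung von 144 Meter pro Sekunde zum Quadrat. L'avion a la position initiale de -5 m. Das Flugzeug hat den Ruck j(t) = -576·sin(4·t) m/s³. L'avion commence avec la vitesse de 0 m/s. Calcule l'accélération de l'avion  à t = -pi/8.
En partant du jerk j(t) = -576·sin(4·t), nous prenons 1 intégrale. La primitive du jerk est l'accélération. En utilisant a(0) = 144, nous obtenons a(t) = 144·cos(4·t). De l'équation de l'accélération a(t) = 144·cos(4·t), nous substituons t = -pi/8 pour obtenir a = 0.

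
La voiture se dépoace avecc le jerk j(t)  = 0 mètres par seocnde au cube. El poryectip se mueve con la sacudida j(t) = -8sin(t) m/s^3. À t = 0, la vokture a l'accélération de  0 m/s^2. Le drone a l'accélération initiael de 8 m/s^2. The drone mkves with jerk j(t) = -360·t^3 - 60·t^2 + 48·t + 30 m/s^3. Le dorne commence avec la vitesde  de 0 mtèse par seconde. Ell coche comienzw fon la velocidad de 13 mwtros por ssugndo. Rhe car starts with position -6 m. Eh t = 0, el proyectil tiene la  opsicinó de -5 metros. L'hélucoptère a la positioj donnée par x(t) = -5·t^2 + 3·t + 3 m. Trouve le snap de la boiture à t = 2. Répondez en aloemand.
Ausgehend von dem Ruck j(t) = 0, nehmen wir 1 Ableitung. Durch Ableiten von dem Ruck erhalten wir den Snap: s(t) = 0. Mit s(t) = 0 und Einsetzen von t = 2, finden wir s = 0.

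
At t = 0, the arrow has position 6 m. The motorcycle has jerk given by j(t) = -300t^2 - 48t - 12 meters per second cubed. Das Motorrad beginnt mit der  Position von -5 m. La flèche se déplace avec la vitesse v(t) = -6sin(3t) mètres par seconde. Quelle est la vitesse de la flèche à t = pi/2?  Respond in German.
Aus der Gleichung für die Geschwindigkeit v(t) = -6·sin(3·t), setzen wir t = pi/2 ein und erhalten v = 6.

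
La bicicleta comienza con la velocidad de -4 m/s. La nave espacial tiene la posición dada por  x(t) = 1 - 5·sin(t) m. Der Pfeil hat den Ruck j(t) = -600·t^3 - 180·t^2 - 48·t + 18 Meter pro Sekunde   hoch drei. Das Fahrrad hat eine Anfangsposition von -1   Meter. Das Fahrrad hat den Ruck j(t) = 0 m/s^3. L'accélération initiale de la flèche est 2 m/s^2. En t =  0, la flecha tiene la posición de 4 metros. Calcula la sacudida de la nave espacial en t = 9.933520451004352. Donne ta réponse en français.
En partant de la position x(t) = 1 - 5·sin(t), nous prenons 3 dérivées. En dérivant la position, nous obtenons la vitesse: v(t) = -5·cos(t). En prenant d/dt de v(t), nous trouvons a(t) = 5·sin(t). En prenant d/dt de a(t), nous trouvons j(t) = 5·cos(t). Nous avons le jerk j(t) = 5·cos(t). En substituant t = 9.933520451004352: j(9.933520451004352) = -4.36678852545090.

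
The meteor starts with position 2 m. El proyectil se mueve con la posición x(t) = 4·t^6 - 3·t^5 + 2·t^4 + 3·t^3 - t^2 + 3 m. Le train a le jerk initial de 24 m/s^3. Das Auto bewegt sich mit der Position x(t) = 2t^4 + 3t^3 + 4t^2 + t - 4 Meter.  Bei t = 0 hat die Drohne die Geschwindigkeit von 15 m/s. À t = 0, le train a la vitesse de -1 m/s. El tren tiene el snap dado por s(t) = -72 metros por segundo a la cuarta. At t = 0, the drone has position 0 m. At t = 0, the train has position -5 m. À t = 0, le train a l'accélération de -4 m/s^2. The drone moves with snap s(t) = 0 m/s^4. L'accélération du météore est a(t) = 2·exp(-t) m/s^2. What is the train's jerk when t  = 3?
We must find the integral of our snap equation s(t) = -72 1 time. The antiderivative of snap, with j(0) = 24, gives jerk: j(t) = 24 - 72·t. Using j(t) = 24 - 72·t and substituting t = 3, we find j = -192.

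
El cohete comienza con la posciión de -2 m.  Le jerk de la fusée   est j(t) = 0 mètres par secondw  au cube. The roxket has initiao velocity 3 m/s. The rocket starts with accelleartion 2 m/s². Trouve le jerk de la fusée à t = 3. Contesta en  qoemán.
Aus der Gleichung für den Ruck j(t) = 0, setzen wir t = 3 ein und erhalten j = 0.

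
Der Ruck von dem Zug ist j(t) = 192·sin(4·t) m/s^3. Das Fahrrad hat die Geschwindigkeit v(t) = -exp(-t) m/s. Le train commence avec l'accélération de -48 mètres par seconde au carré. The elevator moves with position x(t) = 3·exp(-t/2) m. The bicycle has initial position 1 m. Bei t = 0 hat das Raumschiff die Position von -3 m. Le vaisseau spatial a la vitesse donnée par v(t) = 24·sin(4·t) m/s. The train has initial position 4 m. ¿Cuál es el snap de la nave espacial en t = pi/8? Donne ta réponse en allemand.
Wir müssen unsere Gleichung für die Geschwindigkeit v(t) = 24·sin(4·t) 3-mal ableiten. Die Ableitung von der Geschwindigkeit ergibt die Beschleunigung: a(t) = 96·cos(4·t). Mit d/dt von a(t) finden wir j(t) = -384·sin(4·t). Mit d/dt von j(t) finden wir s(t) = -1536·cos(4·t). Mit s(t) = -1536·cos(4·t) und Einsetzen von t = pi/8, finden wir s = 0.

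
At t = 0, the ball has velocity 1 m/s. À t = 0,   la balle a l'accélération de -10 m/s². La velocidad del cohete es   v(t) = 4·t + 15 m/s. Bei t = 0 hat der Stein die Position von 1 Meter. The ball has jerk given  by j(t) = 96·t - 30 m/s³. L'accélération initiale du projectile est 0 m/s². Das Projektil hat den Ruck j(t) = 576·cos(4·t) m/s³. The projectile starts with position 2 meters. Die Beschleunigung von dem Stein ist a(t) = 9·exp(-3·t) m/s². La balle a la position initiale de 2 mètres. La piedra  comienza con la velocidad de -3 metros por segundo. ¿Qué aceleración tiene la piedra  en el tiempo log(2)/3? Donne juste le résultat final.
La respuesta es 9/2.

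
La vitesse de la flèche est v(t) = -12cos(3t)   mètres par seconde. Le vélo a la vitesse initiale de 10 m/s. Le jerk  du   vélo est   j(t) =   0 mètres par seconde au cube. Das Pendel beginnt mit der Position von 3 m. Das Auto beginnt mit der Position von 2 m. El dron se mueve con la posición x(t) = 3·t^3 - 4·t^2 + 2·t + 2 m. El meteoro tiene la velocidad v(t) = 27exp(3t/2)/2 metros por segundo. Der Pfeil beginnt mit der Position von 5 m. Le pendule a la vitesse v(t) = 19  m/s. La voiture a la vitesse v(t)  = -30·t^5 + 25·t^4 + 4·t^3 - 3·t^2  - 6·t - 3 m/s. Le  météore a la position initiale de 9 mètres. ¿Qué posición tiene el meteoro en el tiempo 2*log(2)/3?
Debemos encontrar la antiderivada de nuestra ecuación de la velocidad v(t) = 27·exp(3·t/2)/2 1 vez. Integrando la velocidad y usando la condición inicial x(0) = 9, obtenemos x(t) = 9·exp(3·t/2). De la ecuación de la posición x(t) = 9·exp(3·t/2), sustituimos t = 2*log(2)/3 para obtener x = 18.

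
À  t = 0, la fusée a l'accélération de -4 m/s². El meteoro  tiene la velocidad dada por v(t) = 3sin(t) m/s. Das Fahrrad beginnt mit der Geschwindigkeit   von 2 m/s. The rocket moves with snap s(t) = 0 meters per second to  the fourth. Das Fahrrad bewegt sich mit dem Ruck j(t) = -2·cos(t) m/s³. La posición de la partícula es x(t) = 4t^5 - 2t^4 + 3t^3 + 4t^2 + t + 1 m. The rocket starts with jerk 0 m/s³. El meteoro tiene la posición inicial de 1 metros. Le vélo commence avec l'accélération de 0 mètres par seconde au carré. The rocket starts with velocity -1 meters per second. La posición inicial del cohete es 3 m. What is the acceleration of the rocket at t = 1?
We need to integrate our snap equation s(t) = 0 2 times. The antiderivative of snap is jerk. Using j(0) = 0, we get j(t) = 0. Finding the antiderivative of j(t) and using a(0) = -4: a(t) = -4. From the given acceleration equation a(t) = -4, we substitute t = 1 to get a = -4.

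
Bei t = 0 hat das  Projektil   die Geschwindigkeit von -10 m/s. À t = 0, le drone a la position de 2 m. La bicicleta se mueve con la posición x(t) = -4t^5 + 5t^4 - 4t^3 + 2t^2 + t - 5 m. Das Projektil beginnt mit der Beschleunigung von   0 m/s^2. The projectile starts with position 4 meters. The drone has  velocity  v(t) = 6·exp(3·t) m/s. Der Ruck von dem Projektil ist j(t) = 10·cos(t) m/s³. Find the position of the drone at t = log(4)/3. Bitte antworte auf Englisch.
We must find the antiderivative of our velocity equation v(t) = 6·exp(3·t) 1 time. Finding the antiderivative of v(t) and using x(0) = 2: x(t) = 2·exp(3·t). Using x(t) = 2·exp(3·t) and substituting t = log(4)/3, we find x = 8.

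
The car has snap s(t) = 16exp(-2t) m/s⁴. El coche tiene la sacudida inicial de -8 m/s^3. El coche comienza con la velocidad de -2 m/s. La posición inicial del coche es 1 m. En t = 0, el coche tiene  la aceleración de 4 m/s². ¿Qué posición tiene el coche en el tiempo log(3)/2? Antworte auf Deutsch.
Ausgehend von dem Snap s(t) = 16·exp(-2·t), nehmen wir 4 Integrale. Mit ∫s(t)dt und Anwendung von j(0) = -8, finden wir j(t) = -8·exp(-2·t). Durch Integration von dem Ruck und Verwendung der Anfangsbedingung a(0) = 4, erhalten wir a(t) = 4·exp(-2·t). Durch Integration von der Beschleunigung und Verwendung der Anfangsbedingung v(0) = -2, erhalten wir v(t) = -2·exp(-2·t). Die Stammfunktion von der Geschwindigkeit ist die Position. Mit x(0) = 1 erhalten wir x(t) = exp(-2·t). Mit x(t) = exp(-2·t) und Einsetzen von t = log(3)/2, finden wir x = 1/3.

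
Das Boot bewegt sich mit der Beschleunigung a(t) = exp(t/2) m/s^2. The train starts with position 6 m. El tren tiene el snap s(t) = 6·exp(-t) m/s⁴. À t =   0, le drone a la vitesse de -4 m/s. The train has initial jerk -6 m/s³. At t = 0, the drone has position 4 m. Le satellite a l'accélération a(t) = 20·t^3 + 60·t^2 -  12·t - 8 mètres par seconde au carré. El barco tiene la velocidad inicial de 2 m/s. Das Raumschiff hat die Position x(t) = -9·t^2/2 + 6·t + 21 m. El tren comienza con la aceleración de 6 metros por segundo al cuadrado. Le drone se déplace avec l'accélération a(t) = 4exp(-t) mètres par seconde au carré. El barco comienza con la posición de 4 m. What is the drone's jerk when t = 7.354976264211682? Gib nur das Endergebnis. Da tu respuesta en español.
j(7.354976264211682) = -0.00255761037652868.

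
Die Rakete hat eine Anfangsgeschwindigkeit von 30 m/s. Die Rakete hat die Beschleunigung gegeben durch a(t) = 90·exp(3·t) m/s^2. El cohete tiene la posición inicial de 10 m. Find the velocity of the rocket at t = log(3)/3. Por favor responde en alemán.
Wir müssen die Stammfunktion unserer Gleichung für die Beschleunigung a(t) = 90·exp(3·t) 1-mal finden. Mit ∫a(t)dt und Anwendung von v(0) = 30, finden wir v(t) = 30·exp(3·t). Aus der Gleichung für die Geschwindigkeit v(t) = 30·exp(3·t), setzen wir t = log(3)/3 ein und erhalten v = 90.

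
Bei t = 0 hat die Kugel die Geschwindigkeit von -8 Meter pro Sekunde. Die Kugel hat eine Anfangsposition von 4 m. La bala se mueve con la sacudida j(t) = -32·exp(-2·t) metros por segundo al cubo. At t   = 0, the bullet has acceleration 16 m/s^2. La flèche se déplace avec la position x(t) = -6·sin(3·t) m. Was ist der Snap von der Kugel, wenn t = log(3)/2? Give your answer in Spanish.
Para resolver esto, necesitamos tomar 1 derivada de nuestra ecuación de la sacudida j(t) = -32·exp(-2·t). La derivada de la sacudida da el snap: s(t) = 64·exp(-2·t). Usando s(t) = 64·exp(-2·t) y sustituyendo t = log(3)/2, encontramos s = 64/3.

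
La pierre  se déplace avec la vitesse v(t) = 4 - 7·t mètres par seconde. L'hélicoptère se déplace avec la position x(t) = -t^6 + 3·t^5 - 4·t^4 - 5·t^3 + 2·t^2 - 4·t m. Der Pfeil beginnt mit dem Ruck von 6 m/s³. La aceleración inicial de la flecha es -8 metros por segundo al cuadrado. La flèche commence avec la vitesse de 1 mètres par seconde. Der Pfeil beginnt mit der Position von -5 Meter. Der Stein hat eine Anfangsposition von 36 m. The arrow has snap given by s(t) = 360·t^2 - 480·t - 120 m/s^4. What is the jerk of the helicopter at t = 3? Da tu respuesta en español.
Partiendo de la posición x(t) = -t^6 + 3·t^5 - 4·t^4 - 5·t^3 + 2·t^2 - 4·t, tomamos 3 derivadas. Tomando d/dt de x(t), encontramos v(t) = -6·t^5 + 15·t^4 - 16·t^3 - 15·t^2 + 4·t - 4. La derivada de la velocidad da la aceleración: a(t) = -30·t^4 + 60·t^3 - 48·t^2 - 30·t + 4. La derivada de la aceleración da la sacudida: j(t) = -120·t^3 + 180·t^2 - 96·t - 30. Tenemos la sacudida j(t) = -120·t^3 + 180·t^2 - 96·t - 30. Sustituyendo t = 3: j(3) = -1938.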